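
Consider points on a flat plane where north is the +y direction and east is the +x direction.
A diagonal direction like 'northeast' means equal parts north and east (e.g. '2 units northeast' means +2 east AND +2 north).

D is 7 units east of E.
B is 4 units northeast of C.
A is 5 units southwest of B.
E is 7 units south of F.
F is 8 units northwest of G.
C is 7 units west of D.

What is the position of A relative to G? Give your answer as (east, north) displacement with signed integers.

Answer: A is at (east=-9, north=0) relative to G.

Derivation:
Place G at the origin (east=0, north=0).
  F is 8 units northwest of G: delta (east=-8, north=+8); F at (east=-8, north=8).
  E is 7 units south of F: delta (east=+0, north=-7); E at (east=-8, north=1).
  D is 7 units east of E: delta (east=+7, north=+0); D at (east=-1, north=1).
  C is 7 units west of D: delta (east=-7, north=+0); C at (east=-8, north=1).
  B is 4 units northeast of C: delta (east=+4, north=+4); B at (east=-4, north=5).
  A is 5 units southwest of B: delta (east=-5, north=-5); A at (east=-9, north=0).
Therefore A relative to G: (east=-9, north=0).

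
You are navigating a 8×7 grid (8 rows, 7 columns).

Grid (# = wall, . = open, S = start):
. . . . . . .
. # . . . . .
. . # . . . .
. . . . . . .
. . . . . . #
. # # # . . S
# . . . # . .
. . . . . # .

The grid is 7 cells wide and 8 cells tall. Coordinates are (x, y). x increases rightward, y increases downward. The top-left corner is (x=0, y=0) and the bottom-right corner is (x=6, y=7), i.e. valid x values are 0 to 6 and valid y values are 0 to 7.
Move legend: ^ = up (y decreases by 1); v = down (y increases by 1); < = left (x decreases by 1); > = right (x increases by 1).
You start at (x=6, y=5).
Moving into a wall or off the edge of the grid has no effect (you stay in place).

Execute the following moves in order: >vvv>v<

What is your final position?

Answer: Final position: (x=6, y=7)

Derivation:
Start: (x=6, y=5)
  > (right): blocked, stay at (x=6, y=5)
  v (down): (x=6, y=5) -> (x=6, y=6)
  v (down): (x=6, y=6) -> (x=6, y=7)
  v (down): blocked, stay at (x=6, y=7)
  > (right): blocked, stay at (x=6, y=7)
  v (down): blocked, stay at (x=6, y=7)
  < (left): blocked, stay at (x=6, y=7)
Final: (x=6, y=7)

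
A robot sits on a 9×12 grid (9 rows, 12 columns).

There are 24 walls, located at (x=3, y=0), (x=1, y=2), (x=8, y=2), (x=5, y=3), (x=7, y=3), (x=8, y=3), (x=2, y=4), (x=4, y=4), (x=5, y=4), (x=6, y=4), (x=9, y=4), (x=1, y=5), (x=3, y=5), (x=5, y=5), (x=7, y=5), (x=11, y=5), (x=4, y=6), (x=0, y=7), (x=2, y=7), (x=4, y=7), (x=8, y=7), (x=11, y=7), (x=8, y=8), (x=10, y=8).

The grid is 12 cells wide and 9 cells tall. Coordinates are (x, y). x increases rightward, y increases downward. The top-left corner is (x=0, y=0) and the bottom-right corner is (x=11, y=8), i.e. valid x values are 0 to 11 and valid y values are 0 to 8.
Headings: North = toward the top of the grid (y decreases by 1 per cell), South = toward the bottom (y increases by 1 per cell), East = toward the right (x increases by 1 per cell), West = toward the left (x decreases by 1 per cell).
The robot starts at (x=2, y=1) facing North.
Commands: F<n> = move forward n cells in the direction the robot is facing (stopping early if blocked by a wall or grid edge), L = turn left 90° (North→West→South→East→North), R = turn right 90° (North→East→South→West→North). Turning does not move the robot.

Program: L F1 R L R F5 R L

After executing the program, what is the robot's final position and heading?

Start: (x=2, y=1), facing North
  L: turn left, now facing West
  F1: move forward 1, now at (x=1, y=1)
  R: turn right, now facing North
  L: turn left, now facing West
  R: turn right, now facing North
  F5: move forward 1/5 (blocked), now at (x=1, y=0)
  R: turn right, now facing East
  L: turn left, now facing North
Final: (x=1, y=0), facing North

Answer: Final position: (x=1, y=0), facing North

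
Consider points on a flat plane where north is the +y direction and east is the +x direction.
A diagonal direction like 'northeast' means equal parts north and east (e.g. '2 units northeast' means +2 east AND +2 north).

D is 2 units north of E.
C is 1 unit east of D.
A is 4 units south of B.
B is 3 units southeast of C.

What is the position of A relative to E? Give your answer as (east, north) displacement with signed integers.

Answer: A is at (east=4, north=-5) relative to E.

Derivation:
Place E at the origin (east=0, north=0).
  D is 2 units north of E: delta (east=+0, north=+2); D at (east=0, north=2).
  C is 1 unit east of D: delta (east=+1, north=+0); C at (east=1, north=2).
  B is 3 units southeast of C: delta (east=+3, north=-3); B at (east=4, north=-1).
  A is 4 units south of B: delta (east=+0, north=-4); A at (east=4, north=-5).
Therefore A relative to E: (east=4, north=-5).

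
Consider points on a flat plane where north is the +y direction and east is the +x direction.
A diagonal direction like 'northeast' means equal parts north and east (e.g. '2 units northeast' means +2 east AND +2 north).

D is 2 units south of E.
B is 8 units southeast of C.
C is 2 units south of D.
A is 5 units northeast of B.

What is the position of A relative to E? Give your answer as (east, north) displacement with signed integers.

Answer: A is at (east=13, north=-7) relative to E.

Derivation:
Place E at the origin (east=0, north=0).
  D is 2 units south of E: delta (east=+0, north=-2); D at (east=0, north=-2).
  C is 2 units south of D: delta (east=+0, north=-2); C at (east=0, north=-4).
  B is 8 units southeast of C: delta (east=+8, north=-8); B at (east=8, north=-12).
  A is 5 units northeast of B: delta (east=+5, north=+5); A at (east=13, north=-7).
Therefore A relative to E: (east=13, north=-7).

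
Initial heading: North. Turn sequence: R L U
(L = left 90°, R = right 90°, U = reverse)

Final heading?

Answer: Final heading: South

Derivation:
Start: North
  R (right (90° clockwise)) -> East
  L (left (90° counter-clockwise)) -> North
  U (U-turn (180°)) -> South
Final: South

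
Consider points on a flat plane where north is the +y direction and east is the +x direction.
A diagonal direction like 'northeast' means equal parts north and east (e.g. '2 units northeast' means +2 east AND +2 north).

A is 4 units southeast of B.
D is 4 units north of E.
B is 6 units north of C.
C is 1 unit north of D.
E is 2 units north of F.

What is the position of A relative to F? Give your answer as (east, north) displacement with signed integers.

Place F at the origin (east=0, north=0).
  E is 2 units north of F: delta (east=+0, north=+2); E at (east=0, north=2).
  D is 4 units north of E: delta (east=+0, north=+4); D at (east=0, north=6).
  C is 1 unit north of D: delta (east=+0, north=+1); C at (east=0, north=7).
  B is 6 units north of C: delta (east=+0, north=+6); B at (east=0, north=13).
  A is 4 units southeast of B: delta (east=+4, north=-4); A at (east=4, north=9).
Therefore A relative to F: (east=4, north=9).

Answer: A is at (east=4, north=9) relative to F.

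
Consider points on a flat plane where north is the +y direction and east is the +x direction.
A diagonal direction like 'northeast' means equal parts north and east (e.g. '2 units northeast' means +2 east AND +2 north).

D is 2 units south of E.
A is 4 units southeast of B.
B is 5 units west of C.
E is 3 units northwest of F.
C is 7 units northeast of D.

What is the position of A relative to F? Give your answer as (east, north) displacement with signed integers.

Place F at the origin (east=0, north=0).
  E is 3 units northwest of F: delta (east=-3, north=+3); E at (east=-3, north=3).
  D is 2 units south of E: delta (east=+0, north=-2); D at (east=-3, north=1).
  C is 7 units northeast of D: delta (east=+7, north=+7); C at (east=4, north=8).
  B is 5 units west of C: delta (east=-5, north=+0); B at (east=-1, north=8).
  A is 4 units southeast of B: delta (east=+4, north=-4); A at (east=3, north=4).
Therefore A relative to F: (east=3, north=4).

Answer: A is at (east=3, north=4) relative to F.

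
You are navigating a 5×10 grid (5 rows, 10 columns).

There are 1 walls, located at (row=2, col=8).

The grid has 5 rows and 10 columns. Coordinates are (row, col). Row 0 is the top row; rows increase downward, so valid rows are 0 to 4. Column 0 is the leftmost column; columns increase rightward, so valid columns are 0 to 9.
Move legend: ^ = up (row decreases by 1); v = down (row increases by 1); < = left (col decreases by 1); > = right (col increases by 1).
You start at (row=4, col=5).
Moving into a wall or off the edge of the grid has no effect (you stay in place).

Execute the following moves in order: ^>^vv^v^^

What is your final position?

Start: (row=4, col=5)
  ^ (up): (row=4, col=5) -> (row=3, col=5)
  > (right): (row=3, col=5) -> (row=3, col=6)
  ^ (up): (row=3, col=6) -> (row=2, col=6)
  v (down): (row=2, col=6) -> (row=3, col=6)
  v (down): (row=3, col=6) -> (row=4, col=6)
  ^ (up): (row=4, col=6) -> (row=3, col=6)
  v (down): (row=3, col=6) -> (row=4, col=6)
  ^ (up): (row=4, col=6) -> (row=3, col=6)
  ^ (up): (row=3, col=6) -> (row=2, col=6)
Final: (row=2, col=6)

Answer: Final position: (row=2, col=6)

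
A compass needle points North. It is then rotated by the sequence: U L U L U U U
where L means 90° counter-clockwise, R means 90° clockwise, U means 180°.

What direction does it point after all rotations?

Start: North
  U (U-turn (180°)) -> South
  L (left (90° counter-clockwise)) -> East
  U (U-turn (180°)) -> West
  L (left (90° counter-clockwise)) -> South
  U (U-turn (180°)) -> North
  U (U-turn (180°)) -> South
  U (U-turn (180°)) -> North
Final: North

Answer: Final heading: North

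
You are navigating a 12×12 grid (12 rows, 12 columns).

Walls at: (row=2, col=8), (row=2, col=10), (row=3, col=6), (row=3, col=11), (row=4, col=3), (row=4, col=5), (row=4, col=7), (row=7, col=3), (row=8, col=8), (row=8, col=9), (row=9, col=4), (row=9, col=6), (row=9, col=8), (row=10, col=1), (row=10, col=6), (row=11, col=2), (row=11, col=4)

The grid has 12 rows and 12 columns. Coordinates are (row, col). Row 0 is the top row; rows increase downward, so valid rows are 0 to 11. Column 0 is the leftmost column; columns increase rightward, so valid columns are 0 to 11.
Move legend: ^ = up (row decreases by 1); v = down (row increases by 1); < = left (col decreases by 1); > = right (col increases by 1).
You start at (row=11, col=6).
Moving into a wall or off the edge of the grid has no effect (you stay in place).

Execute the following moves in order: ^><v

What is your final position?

Start: (row=11, col=6)
  ^ (up): blocked, stay at (row=11, col=6)
  > (right): (row=11, col=6) -> (row=11, col=7)
  < (left): (row=11, col=7) -> (row=11, col=6)
  v (down): blocked, stay at (row=11, col=6)
Final: (row=11, col=6)

Answer: Final position: (row=11, col=6)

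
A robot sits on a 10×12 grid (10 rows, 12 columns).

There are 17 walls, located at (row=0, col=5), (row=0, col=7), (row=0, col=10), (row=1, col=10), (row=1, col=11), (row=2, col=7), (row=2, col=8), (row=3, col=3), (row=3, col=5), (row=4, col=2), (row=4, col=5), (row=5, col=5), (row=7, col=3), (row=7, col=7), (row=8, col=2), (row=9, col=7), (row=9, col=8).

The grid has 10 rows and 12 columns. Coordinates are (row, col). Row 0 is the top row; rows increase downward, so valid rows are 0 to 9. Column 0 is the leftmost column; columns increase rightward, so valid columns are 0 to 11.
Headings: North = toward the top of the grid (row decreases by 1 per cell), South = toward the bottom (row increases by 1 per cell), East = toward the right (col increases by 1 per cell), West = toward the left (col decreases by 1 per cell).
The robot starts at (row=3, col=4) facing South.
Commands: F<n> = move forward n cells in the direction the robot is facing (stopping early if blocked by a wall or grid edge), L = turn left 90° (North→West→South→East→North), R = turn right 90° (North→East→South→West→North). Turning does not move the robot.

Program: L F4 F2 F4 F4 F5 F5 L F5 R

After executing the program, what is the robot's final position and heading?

Start: (row=3, col=4), facing South
  L: turn left, now facing East
  F4: move forward 0/4 (blocked), now at (row=3, col=4)
  F2: move forward 0/2 (blocked), now at (row=3, col=4)
  F4: move forward 0/4 (blocked), now at (row=3, col=4)
  F4: move forward 0/4 (blocked), now at (row=3, col=4)
  F5: move forward 0/5 (blocked), now at (row=3, col=4)
  F5: move forward 0/5 (blocked), now at (row=3, col=4)
  L: turn left, now facing North
  F5: move forward 3/5 (blocked), now at (row=0, col=4)
  R: turn right, now facing East
Final: (row=0, col=4), facing East

Answer: Final position: (row=0, col=4), facing East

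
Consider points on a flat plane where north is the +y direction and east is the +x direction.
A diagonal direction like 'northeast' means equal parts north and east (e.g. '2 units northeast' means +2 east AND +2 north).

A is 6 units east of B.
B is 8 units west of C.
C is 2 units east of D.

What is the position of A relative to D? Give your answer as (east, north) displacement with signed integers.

Answer: A is at (east=0, north=0) relative to D.

Derivation:
Place D at the origin (east=0, north=0).
  C is 2 units east of D: delta (east=+2, north=+0); C at (east=2, north=0).
  B is 8 units west of C: delta (east=-8, north=+0); B at (east=-6, north=0).
  A is 6 units east of B: delta (east=+6, north=+0); A at (east=0, north=0).
Therefore A relative to D: (east=0, north=0).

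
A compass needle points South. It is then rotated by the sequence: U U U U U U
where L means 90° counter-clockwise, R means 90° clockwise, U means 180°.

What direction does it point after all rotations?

Answer: Final heading: South

Derivation:
Start: South
  U (U-turn (180°)) -> North
  U (U-turn (180°)) -> South
  U (U-turn (180°)) -> North
  U (U-turn (180°)) -> South
  U (U-turn (180°)) -> North
  U (U-turn (180°)) -> South
Final: South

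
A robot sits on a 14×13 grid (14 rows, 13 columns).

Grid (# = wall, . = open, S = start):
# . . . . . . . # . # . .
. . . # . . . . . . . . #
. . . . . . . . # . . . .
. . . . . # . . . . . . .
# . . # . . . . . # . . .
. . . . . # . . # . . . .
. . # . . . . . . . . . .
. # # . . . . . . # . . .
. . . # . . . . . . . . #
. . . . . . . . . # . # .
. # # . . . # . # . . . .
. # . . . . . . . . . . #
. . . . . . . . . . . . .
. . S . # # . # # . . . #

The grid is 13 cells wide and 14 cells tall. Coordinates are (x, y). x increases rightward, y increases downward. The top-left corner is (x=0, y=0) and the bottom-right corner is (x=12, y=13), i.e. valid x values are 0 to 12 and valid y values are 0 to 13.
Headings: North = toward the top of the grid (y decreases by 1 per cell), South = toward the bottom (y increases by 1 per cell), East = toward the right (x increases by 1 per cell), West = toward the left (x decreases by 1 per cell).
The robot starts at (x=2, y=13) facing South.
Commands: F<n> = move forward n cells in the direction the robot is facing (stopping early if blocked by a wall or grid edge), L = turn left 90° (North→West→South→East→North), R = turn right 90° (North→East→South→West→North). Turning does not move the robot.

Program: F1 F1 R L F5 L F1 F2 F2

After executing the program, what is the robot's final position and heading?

Answer: Final position: (x=3, y=13), facing East

Derivation:
Start: (x=2, y=13), facing South
  F1: move forward 0/1 (blocked), now at (x=2, y=13)
  F1: move forward 0/1 (blocked), now at (x=2, y=13)
  R: turn right, now facing West
  L: turn left, now facing South
  F5: move forward 0/5 (blocked), now at (x=2, y=13)
  L: turn left, now facing East
  F1: move forward 1, now at (x=3, y=13)
  F2: move forward 0/2 (blocked), now at (x=3, y=13)
  F2: move forward 0/2 (blocked), now at (x=3, y=13)
Final: (x=3, y=13), facing East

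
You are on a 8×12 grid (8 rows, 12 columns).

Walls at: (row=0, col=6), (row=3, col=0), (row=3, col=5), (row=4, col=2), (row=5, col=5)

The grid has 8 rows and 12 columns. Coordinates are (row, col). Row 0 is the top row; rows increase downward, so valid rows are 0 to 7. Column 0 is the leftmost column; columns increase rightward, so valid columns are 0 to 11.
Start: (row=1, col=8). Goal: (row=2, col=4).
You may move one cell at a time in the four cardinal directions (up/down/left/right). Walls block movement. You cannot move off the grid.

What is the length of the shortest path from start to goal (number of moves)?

Answer: Shortest path length: 5

Derivation:
BFS from (row=1, col=8) until reaching (row=2, col=4):
  Distance 0: (row=1, col=8)
  Distance 1: (row=0, col=8), (row=1, col=7), (row=1, col=9), (row=2, col=8)
  Distance 2: (row=0, col=7), (row=0, col=9), (row=1, col=6), (row=1, col=10), (row=2, col=7), (row=2, col=9), (row=3, col=8)
  Distance 3: (row=0, col=10), (row=1, col=5), (row=1, col=11), (row=2, col=6), (row=2, col=10), (row=3, col=7), (row=3, col=9), (row=4, col=8)
  Distance 4: (row=0, col=5), (row=0, col=11), (row=1, col=4), (row=2, col=5), (row=2, col=11), (row=3, col=6), (row=3, col=10), (row=4, col=7), (row=4, col=9), (row=5, col=8)
  Distance 5: (row=0, col=4), (row=1, col=3), (row=2, col=4), (row=3, col=11), (row=4, col=6), (row=4, col=10), (row=5, col=7), (row=5, col=9), (row=6, col=8)  <- goal reached here
One shortest path (5 moves): (row=1, col=8) -> (row=1, col=7) -> (row=1, col=6) -> (row=1, col=5) -> (row=1, col=4) -> (row=2, col=4)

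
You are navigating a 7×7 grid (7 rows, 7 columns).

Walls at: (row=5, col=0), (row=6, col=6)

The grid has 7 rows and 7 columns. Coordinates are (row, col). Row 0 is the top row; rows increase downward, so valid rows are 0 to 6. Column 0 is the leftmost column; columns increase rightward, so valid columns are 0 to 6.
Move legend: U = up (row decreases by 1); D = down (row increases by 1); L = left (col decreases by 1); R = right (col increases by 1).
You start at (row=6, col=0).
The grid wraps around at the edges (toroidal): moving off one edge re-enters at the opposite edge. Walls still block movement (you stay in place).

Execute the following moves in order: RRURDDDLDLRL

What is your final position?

Start: (row=6, col=0)
  R (right): (row=6, col=0) -> (row=6, col=1)
  R (right): (row=6, col=1) -> (row=6, col=2)
  U (up): (row=6, col=2) -> (row=5, col=2)
  R (right): (row=5, col=2) -> (row=5, col=3)
  D (down): (row=5, col=3) -> (row=6, col=3)
  D (down): (row=6, col=3) -> (row=0, col=3)
  D (down): (row=0, col=3) -> (row=1, col=3)
  L (left): (row=1, col=3) -> (row=1, col=2)
  D (down): (row=1, col=2) -> (row=2, col=2)
  L (left): (row=2, col=2) -> (row=2, col=1)
  R (right): (row=2, col=1) -> (row=2, col=2)
  L (left): (row=2, col=2) -> (row=2, col=1)
Final: (row=2, col=1)

Answer: Final position: (row=2, col=1)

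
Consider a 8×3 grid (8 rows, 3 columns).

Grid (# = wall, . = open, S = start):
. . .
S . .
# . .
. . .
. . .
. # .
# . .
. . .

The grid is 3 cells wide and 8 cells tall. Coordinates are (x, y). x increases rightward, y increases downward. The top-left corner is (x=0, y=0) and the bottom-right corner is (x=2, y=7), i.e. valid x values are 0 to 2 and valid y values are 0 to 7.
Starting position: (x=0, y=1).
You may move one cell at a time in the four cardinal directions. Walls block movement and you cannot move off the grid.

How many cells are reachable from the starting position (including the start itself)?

Answer: Reachable cells: 21

Derivation:
BFS flood-fill from (x=0, y=1):
  Distance 0: (x=0, y=1)
  Distance 1: (x=0, y=0), (x=1, y=1)
  Distance 2: (x=1, y=0), (x=2, y=1), (x=1, y=2)
  Distance 3: (x=2, y=0), (x=2, y=2), (x=1, y=3)
  Distance 4: (x=0, y=3), (x=2, y=3), (x=1, y=4)
  Distance 5: (x=0, y=4), (x=2, y=4)
  Distance 6: (x=0, y=5), (x=2, y=5)
  Distance 7: (x=2, y=6)
  Distance 8: (x=1, y=6), (x=2, y=7)
  Distance 9: (x=1, y=7)
  Distance 10: (x=0, y=7)
Total reachable: 21 (grid has 21 open cells total)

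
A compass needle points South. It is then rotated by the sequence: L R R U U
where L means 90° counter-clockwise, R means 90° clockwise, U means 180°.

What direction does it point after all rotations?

Answer: Final heading: West

Derivation:
Start: South
  L (left (90° counter-clockwise)) -> East
  R (right (90° clockwise)) -> South
  R (right (90° clockwise)) -> West
  U (U-turn (180°)) -> East
  U (U-turn (180°)) -> West
Final: West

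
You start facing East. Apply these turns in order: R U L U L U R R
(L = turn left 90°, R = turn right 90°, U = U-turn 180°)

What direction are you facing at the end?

Start: East
  R (right (90° clockwise)) -> South
  U (U-turn (180°)) -> North
  L (left (90° counter-clockwise)) -> West
  U (U-turn (180°)) -> East
  L (left (90° counter-clockwise)) -> North
  U (U-turn (180°)) -> South
  R (right (90° clockwise)) -> West
  R (right (90° clockwise)) -> North
Final: North

Answer: Final heading: North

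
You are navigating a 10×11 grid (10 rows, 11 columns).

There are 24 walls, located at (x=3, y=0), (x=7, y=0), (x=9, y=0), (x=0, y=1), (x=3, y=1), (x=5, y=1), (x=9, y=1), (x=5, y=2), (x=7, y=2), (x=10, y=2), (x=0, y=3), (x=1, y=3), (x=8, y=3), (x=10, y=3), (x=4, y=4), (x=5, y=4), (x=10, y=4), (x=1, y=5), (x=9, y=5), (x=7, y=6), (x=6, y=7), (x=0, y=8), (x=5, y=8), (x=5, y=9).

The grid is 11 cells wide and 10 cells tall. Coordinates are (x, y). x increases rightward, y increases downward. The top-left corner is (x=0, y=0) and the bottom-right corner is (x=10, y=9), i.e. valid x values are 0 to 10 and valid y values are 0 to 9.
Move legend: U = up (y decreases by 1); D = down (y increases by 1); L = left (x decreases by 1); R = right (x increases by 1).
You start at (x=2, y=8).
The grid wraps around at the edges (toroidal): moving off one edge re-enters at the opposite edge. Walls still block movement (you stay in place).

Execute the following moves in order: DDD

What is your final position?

Start: (x=2, y=8)
  D (down): (x=2, y=8) -> (x=2, y=9)
  D (down): (x=2, y=9) -> (x=2, y=0)
  D (down): (x=2, y=0) -> (x=2, y=1)
Final: (x=2, y=1)

Answer: Final position: (x=2, y=1)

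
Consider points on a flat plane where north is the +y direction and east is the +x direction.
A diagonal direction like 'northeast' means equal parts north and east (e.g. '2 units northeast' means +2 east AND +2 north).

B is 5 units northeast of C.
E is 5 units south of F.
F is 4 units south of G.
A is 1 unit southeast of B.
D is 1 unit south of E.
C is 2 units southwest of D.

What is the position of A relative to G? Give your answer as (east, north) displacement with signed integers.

Place G at the origin (east=0, north=0).
  F is 4 units south of G: delta (east=+0, north=-4); F at (east=0, north=-4).
  E is 5 units south of F: delta (east=+0, north=-5); E at (east=0, north=-9).
  D is 1 unit south of E: delta (east=+0, north=-1); D at (east=0, north=-10).
  C is 2 units southwest of D: delta (east=-2, north=-2); C at (east=-2, north=-12).
  B is 5 units northeast of C: delta (east=+5, north=+5); B at (east=3, north=-7).
  A is 1 unit southeast of B: delta (east=+1, north=-1); A at (east=4, north=-8).
Therefore A relative to G: (east=4, north=-8).

Answer: A is at (east=4, north=-8) relative to G.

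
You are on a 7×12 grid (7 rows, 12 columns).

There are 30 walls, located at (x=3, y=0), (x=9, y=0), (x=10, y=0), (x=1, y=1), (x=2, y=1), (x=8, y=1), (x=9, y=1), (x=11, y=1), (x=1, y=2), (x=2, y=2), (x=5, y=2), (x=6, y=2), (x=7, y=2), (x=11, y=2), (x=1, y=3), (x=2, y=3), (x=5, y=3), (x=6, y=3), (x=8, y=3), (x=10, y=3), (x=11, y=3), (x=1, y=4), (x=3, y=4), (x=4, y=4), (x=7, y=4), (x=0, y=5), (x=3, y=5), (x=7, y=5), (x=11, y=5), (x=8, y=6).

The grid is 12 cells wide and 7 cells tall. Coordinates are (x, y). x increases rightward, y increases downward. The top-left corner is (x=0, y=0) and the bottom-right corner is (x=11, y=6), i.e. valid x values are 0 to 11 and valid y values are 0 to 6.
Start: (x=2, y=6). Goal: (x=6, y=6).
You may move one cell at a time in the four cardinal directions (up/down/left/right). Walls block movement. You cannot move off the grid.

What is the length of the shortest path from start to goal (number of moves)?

Answer: Shortest path length: 4

Derivation:
BFS from (x=2, y=6) until reaching (x=6, y=6):
  Distance 0: (x=2, y=6)
  Distance 1: (x=2, y=5), (x=1, y=6), (x=3, y=6)
  Distance 2: (x=2, y=4), (x=1, y=5), (x=0, y=6), (x=4, y=6)
  Distance 3: (x=4, y=5), (x=5, y=6)
  Distance 4: (x=5, y=5), (x=6, y=6)  <- goal reached here
One shortest path (4 moves): (x=2, y=6) -> (x=3, y=6) -> (x=4, y=6) -> (x=5, y=6) -> (x=6, y=6)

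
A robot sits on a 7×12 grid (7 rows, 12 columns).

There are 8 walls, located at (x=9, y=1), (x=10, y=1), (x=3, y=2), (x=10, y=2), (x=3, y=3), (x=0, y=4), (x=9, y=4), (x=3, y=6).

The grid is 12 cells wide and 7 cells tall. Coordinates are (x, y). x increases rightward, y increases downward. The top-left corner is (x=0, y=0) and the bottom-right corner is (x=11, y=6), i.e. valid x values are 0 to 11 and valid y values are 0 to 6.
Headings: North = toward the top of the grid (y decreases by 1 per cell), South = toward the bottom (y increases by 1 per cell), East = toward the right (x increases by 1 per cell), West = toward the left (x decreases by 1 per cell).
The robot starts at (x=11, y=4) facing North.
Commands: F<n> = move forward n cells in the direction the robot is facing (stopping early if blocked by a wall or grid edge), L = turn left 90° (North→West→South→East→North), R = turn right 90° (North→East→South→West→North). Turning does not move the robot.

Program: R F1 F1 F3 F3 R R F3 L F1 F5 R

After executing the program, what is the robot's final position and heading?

Answer: Final position: (x=10, y=6), facing West

Derivation:
Start: (x=11, y=4), facing North
  R: turn right, now facing East
  F1: move forward 0/1 (blocked), now at (x=11, y=4)
  F1: move forward 0/1 (blocked), now at (x=11, y=4)
  F3: move forward 0/3 (blocked), now at (x=11, y=4)
  F3: move forward 0/3 (blocked), now at (x=11, y=4)
  R: turn right, now facing South
  R: turn right, now facing West
  F3: move forward 1/3 (blocked), now at (x=10, y=4)
  L: turn left, now facing South
  F1: move forward 1, now at (x=10, y=5)
  F5: move forward 1/5 (blocked), now at (x=10, y=6)
  R: turn right, now facing West
Final: (x=10, y=6), facing West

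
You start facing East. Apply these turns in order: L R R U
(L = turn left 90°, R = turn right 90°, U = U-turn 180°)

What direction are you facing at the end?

Start: East
  L (left (90° counter-clockwise)) -> North
  R (right (90° clockwise)) -> East
  R (right (90° clockwise)) -> South
  U (U-turn (180°)) -> North
Final: North

Answer: Final heading: North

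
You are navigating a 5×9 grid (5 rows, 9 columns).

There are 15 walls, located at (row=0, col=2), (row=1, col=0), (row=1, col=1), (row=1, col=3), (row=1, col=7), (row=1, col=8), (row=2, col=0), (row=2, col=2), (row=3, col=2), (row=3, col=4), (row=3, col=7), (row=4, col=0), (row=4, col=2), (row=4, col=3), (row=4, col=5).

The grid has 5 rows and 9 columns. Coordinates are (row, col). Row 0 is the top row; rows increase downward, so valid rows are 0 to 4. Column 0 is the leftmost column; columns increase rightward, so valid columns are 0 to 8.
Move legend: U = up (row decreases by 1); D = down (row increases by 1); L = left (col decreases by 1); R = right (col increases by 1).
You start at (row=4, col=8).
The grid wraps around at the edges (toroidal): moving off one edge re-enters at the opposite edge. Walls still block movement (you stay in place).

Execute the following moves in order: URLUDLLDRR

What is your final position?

Answer: Final position: (row=4, col=8)

Derivation:
Start: (row=4, col=8)
  U (up): (row=4, col=8) -> (row=3, col=8)
  R (right): (row=3, col=8) -> (row=3, col=0)
  L (left): (row=3, col=0) -> (row=3, col=8)
  U (up): (row=3, col=8) -> (row=2, col=8)
  D (down): (row=2, col=8) -> (row=3, col=8)
  L (left): blocked, stay at (row=3, col=8)
  L (left): blocked, stay at (row=3, col=8)
  D (down): (row=3, col=8) -> (row=4, col=8)
  R (right): blocked, stay at (row=4, col=8)
  R (right): blocked, stay at (row=4, col=8)
Final: (row=4, col=8)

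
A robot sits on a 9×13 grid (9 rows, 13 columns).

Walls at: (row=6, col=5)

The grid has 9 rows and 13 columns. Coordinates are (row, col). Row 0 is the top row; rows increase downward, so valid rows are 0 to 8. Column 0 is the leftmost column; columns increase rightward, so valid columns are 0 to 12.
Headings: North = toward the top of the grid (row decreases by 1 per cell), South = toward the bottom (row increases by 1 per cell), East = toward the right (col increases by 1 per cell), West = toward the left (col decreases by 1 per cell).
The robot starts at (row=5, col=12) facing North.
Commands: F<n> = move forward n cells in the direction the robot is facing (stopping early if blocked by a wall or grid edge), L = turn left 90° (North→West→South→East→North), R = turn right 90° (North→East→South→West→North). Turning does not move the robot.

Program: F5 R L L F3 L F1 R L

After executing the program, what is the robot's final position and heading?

Start: (row=5, col=12), facing North
  F5: move forward 5, now at (row=0, col=12)
  R: turn right, now facing East
  L: turn left, now facing North
  L: turn left, now facing West
  F3: move forward 3, now at (row=0, col=9)
  L: turn left, now facing South
  F1: move forward 1, now at (row=1, col=9)
  R: turn right, now facing West
  L: turn left, now facing South
Final: (row=1, col=9), facing South

Answer: Final position: (row=1, col=9), facing South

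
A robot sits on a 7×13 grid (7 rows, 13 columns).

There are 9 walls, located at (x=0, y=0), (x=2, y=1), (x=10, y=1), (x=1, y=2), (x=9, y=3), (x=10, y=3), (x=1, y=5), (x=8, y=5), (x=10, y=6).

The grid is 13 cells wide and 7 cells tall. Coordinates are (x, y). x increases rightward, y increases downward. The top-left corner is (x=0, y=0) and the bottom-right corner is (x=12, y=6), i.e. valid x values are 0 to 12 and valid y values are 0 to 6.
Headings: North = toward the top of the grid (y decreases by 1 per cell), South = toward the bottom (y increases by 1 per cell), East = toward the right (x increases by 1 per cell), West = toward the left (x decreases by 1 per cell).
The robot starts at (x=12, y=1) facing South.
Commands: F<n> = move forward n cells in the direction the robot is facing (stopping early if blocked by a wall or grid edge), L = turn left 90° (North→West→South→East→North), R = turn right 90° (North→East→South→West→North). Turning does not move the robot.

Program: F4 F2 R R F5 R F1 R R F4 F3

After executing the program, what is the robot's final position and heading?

Start: (x=12, y=1), facing South
  F4: move forward 4, now at (x=12, y=5)
  F2: move forward 1/2 (blocked), now at (x=12, y=6)
  R: turn right, now facing West
  R: turn right, now facing North
  F5: move forward 5, now at (x=12, y=1)
  R: turn right, now facing East
  F1: move forward 0/1 (blocked), now at (x=12, y=1)
  R: turn right, now facing South
  R: turn right, now facing West
  F4: move forward 1/4 (blocked), now at (x=11, y=1)
  F3: move forward 0/3 (blocked), now at (x=11, y=1)
Final: (x=11, y=1), facing West

Answer: Final position: (x=11, y=1), facing West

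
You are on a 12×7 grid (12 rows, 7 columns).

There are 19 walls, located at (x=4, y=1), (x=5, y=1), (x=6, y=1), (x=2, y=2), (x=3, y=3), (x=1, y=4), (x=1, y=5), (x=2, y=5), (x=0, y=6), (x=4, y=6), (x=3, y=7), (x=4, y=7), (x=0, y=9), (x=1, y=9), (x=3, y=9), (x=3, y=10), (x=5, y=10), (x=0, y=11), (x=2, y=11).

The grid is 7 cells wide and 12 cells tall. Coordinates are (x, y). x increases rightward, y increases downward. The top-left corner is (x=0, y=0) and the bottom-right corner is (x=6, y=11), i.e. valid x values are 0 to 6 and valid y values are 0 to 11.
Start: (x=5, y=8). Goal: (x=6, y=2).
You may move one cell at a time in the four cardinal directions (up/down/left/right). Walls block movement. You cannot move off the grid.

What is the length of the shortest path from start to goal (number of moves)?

BFS from (x=5, y=8) until reaching (x=6, y=2):
  Distance 0: (x=5, y=8)
  Distance 1: (x=5, y=7), (x=4, y=8), (x=6, y=8), (x=5, y=9)
  Distance 2: (x=5, y=6), (x=6, y=7), (x=3, y=8), (x=4, y=9), (x=6, y=9)
  Distance 3: (x=5, y=5), (x=6, y=6), (x=2, y=8), (x=4, y=10), (x=6, y=10)
  Distance 4: (x=5, y=4), (x=4, y=5), (x=6, y=5), (x=2, y=7), (x=1, y=8), (x=2, y=9), (x=4, y=11), (x=6, y=11)
  Distance 5: (x=5, y=3), (x=4, y=4), (x=6, y=4), (x=3, y=5), (x=2, y=6), (x=1, y=7), (x=0, y=8), (x=2, y=10), (x=3, y=11), (x=5, y=11)
  Distance 6: (x=5, y=2), (x=4, y=3), (x=6, y=3), (x=3, y=4), (x=1, y=6), (x=3, y=6), (x=0, y=7), (x=1, y=10)
  Distance 7: (x=4, y=2), (x=6, y=2), (x=2, y=4), (x=0, y=10), (x=1, y=11)  <- goal reached here
One shortest path (7 moves): (x=5, y=8) -> (x=6, y=8) -> (x=6, y=7) -> (x=6, y=6) -> (x=6, y=5) -> (x=6, y=4) -> (x=6, y=3) -> (x=6, y=2)

Answer: Shortest path length: 7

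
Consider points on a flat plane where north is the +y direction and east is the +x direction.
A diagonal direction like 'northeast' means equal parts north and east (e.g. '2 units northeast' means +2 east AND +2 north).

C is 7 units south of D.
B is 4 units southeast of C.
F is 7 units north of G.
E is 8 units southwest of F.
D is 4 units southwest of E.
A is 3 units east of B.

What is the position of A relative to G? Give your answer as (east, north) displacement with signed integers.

Place G at the origin (east=0, north=0).
  F is 7 units north of G: delta (east=+0, north=+7); F at (east=0, north=7).
  E is 8 units southwest of F: delta (east=-8, north=-8); E at (east=-8, north=-1).
  D is 4 units southwest of E: delta (east=-4, north=-4); D at (east=-12, north=-5).
  C is 7 units south of D: delta (east=+0, north=-7); C at (east=-12, north=-12).
  B is 4 units southeast of C: delta (east=+4, north=-4); B at (east=-8, north=-16).
  A is 3 units east of B: delta (east=+3, north=+0); A at (east=-5, north=-16).
Therefore A relative to G: (east=-5, north=-16).

Answer: A is at (east=-5, north=-16) relative to G.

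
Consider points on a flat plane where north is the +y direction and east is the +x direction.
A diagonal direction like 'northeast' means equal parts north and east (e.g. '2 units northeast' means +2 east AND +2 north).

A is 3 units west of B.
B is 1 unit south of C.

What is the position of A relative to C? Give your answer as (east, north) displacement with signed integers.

Answer: A is at (east=-3, north=-1) relative to C.

Derivation:
Place C at the origin (east=0, north=0).
  B is 1 unit south of C: delta (east=+0, north=-1); B at (east=0, north=-1).
  A is 3 units west of B: delta (east=-3, north=+0); A at (east=-3, north=-1).
Therefore A relative to C: (east=-3, north=-1).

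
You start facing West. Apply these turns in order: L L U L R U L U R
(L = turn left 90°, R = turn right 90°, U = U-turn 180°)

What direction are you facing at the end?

Start: West
  L (left (90° counter-clockwise)) -> South
  L (left (90° counter-clockwise)) -> East
  U (U-turn (180°)) -> West
  L (left (90° counter-clockwise)) -> South
  R (right (90° clockwise)) -> West
  U (U-turn (180°)) -> East
  L (left (90° counter-clockwise)) -> North
  U (U-turn (180°)) -> South
  R (right (90° clockwise)) -> West
Final: West

Answer: Final heading: West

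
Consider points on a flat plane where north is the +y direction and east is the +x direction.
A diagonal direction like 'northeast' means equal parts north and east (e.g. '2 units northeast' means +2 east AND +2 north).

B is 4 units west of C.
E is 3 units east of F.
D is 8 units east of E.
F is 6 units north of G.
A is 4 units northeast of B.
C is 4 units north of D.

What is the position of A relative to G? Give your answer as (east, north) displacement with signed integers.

Answer: A is at (east=11, north=14) relative to G.

Derivation:
Place G at the origin (east=0, north=0).
  F is 6 units north of G: delta (east=+0, north=+6); F at (east=0, north=6).
  E is 3 units east of F: delta (east=+3, north=+0); E at (east=3, north=6).
  D is 8 units east of E: delta (east=+8, north=+0); D at (east=11, north=6).
  C is 4 units north of D: delta (east=+0, north=+4); C at (east=11, north=10).
  B is 4 units west of C: delta (east=-4, north=+0); B at (east=7, north=10).
  A is 4 units northeast of B: delta (east=+4, north=+4); A at (east=11, north=14).
Therefore A relative to G: (east=11, north=14).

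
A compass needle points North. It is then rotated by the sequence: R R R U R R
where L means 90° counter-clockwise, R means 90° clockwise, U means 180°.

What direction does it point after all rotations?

Answer: Final heading: West

Derivation:
Start: North
  R (right (90° clockwise)) -> East
  R (right (90° clockwise)) -> South
  R (right (90° clockwise)) -> West
  U (U-turn (180°)) -> East
  R (right (90° clockwise)) -> South
  R (right (90° clockwise)) -> West
Final: West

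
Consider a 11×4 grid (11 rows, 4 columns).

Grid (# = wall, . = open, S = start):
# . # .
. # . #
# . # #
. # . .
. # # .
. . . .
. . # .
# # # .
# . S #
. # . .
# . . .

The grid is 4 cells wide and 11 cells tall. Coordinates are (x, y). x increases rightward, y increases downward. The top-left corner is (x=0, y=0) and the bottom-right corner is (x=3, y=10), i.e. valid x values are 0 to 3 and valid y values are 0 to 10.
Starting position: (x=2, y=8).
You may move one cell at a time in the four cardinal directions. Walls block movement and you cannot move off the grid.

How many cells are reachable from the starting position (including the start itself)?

BFS flood-fill from (x=2, y=8):
  Distance 0: (x=2, y=8)
  Distance 1: (x=1, y=8), (x=2, y=9)
  Distance 2: (x=3, y=9), (x=2, y=10)
  Distance 3: (x=1, y=10), (x=3, y=10)
Total reachable: 7 (grid has 26 open cells total)

Answer: Reachable cells: 7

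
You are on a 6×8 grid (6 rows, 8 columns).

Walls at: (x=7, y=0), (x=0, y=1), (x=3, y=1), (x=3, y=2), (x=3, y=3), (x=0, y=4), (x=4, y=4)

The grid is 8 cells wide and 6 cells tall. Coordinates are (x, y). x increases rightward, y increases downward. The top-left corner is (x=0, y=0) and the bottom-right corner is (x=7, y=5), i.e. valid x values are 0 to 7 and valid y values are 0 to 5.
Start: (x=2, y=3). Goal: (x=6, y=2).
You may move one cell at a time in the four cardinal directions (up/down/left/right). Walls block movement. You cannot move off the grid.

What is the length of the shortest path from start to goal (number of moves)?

BFS from (x=2, y=3) until reaching (x=6, y=2):
  Distance 0: (x=2, y=3)
  Distance 1: (x=2, y=2), (x=1, y=3), (x=2, y=4)
  Distance 2: (x=2, y=1), (x=1, y=2), (x=0, y=3), (x=1, y=4), (x=3, y=4), (x=2, y=5)
  Distance 3: (x=2, y=0), (x=1, y=1), (x=0, y=2), (x=1, y=5), (x=3, y=5)
  Distance 4: (x=1, y=0), (x=3, y=0), (x=0, y=5), (x=4, y=5)
  Distance 5: (x=0, y=0), (x=4, y=0), (x=5, y=5)
  Distance 6: (x=5, y=0), (x=4, y=1), (x=5, y=4), (x=6, y=5)
  Distance 7: (x=6, y=0), (x=5, y=1), (x=4, y=2), (x=5, y=3), (x=6, y=4), (x=7, y=5)
  Distance 8: (x=6, y=1), (x=5, y=2), (x=4, y=3), (x=6, y=3), (x=7, y=4)
  Distance 9: (x=7, y=1), (x=6, y=2), (x=7, y=3)  <- goal reached here
One shortest path (9 moves): (x=2, y=3) -> (x=2, y=2) -> (x=2, y=1) -> (x=2, y=0) -> (x=3, y=0) -> (x=4, y=0) -> (x=5, y=0) -> (x=6, y=0) -> (x=6, y=1) -> (x=6, y=2)

Answer: Shortest path length: 9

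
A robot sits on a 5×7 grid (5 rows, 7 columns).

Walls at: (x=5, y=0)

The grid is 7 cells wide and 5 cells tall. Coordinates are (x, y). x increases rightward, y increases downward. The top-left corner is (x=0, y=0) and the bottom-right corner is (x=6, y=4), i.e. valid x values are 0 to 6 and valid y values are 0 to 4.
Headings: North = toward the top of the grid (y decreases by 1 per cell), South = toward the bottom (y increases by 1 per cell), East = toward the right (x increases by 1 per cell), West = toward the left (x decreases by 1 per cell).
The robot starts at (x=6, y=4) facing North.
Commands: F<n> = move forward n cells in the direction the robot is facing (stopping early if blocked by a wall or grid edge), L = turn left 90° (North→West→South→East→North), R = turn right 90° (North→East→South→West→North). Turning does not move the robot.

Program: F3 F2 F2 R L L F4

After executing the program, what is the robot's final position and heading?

Answer: Final position: (x=6, y=0), facing West

Derivation:
Start: (x=6, y=4), facing North
  F3: move forward 3, now at (x=6, y=1)
  F2: move forward 1/2 (blocked), now at (x=6, y=0)
  F2: move forward 0/2 (blocked), now at (x=6, y=0)
  R: turn right, now facing East
  L: turn left, now facing North
  L: turn left, now facing West
  F4: move forward 0/4 (blocked), now at (x=6, y=0)
Final: (x=6, y=0), facing West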